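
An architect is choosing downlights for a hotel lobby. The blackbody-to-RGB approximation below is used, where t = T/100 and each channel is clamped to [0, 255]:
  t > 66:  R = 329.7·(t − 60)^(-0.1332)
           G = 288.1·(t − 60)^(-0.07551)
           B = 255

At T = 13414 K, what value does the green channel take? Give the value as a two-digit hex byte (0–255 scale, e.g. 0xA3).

0xD0

t = 13414/100 = 134.14; the t > 66 branch applies.
G = 288.1·(134.14 − 60)^(-0.07551) = 288.1·74.14^(-0.07551) = 288.1·0.72242 = 208.130.
Rounded: 208; in hex, 0xD0.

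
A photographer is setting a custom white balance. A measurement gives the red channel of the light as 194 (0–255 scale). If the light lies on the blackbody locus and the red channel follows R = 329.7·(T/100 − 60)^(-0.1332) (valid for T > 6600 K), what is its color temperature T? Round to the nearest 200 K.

11400 K

(t − 60)^(-0.1332) = 194/329.7 = 0.58841.
t − 60 = 0.58841^(1/-0.1332) = 0.58841^(-7.508) = 53.593, so t = 113.593.
T = 100·t = 11359 K → 11400 K to the nearest 200 K.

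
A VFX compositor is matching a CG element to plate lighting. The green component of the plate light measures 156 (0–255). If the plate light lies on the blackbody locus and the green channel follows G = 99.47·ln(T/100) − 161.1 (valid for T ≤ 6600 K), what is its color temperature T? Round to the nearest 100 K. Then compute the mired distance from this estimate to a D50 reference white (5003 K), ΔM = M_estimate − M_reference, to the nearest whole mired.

+217 mireds

ln t = (156 + 161.1) / 99.47 = 3.1879.
t = e^3.1879 = 24.237.
T = 100·t = 2424 K → 2400 K to the nearest 100 K.
M_estimate = 10⁶/2400 = 416.67; M_reference = 10⁶/5003 = 199.88.
ΔM = 416.67 − 199.88 = 216.79 → +217 mireds.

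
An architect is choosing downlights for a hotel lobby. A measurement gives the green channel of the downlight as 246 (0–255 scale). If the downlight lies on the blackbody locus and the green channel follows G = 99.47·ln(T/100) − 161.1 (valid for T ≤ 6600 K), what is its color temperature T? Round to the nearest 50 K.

ln t = (246 + 161.1) / 99.47 = 4.0927.
t = e^4.0927 = 59.901.
T = 100·t = 5990 K → 6000 K to the nearest 50 K.

6000 K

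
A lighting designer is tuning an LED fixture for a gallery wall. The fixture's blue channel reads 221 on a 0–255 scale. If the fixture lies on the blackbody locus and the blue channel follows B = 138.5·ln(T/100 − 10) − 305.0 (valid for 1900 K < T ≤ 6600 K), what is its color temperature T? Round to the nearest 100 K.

5500 K

ln(t − 10) = (221 + 305.0) / 138.5 = 3.7978.
t − 10 = e^3.7978 = 44.604, so t = 54.604.
T = 100·t = 5460 K → 5500 K to the nearest 100 K.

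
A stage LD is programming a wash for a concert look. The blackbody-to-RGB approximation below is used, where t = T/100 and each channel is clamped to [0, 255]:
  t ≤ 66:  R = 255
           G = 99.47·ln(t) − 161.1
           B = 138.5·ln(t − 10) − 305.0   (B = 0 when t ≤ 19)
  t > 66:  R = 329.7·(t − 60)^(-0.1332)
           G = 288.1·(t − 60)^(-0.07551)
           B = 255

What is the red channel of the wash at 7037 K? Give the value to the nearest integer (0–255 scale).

t = 7037/100 = 70.37; the t > 66 branch applies.
R = 329.7·(70.37 − 60)^(-0.1332) = 329.7·10.37^(-0.1332) = 329.7·0.73232 = 241.444.
Rounded: 241.

241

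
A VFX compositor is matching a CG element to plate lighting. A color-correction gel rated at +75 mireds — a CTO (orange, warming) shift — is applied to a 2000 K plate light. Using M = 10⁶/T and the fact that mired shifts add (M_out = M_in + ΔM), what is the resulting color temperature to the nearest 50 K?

1750 K

M_in = 10⁶/2000 = 500.00 mireds.
M_out = 500.00 + (+75) = 575.00 mireds.
T_out = 10⁶/575.00 = 1739.1 K → 1750 K.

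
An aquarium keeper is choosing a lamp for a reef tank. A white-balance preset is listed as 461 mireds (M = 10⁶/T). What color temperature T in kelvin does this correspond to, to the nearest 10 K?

T = 10⁶ / 461 = 2169.20 K → 2170 K.

2170 K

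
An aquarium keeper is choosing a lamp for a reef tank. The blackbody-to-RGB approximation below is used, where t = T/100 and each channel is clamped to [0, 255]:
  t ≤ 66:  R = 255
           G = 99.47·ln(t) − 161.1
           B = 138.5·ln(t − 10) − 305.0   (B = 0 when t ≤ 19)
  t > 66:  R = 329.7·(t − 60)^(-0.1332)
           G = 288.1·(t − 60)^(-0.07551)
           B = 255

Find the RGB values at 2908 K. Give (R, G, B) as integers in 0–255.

t = 2908/100 = 29.08; the t ≤ 66 branch applies.
R = 255 by definition for t ≤ 66.
G = 99.47·ln 29.08 − 161.1 = 99.47·3.3701 − 161.1 = 174.119.
B = 138.5·ln(29.08 − 10) − 305.0 = 138.5·ln 19.08 − 305.0 = 138.5·2.9486 − 305.0 = 103.387.
Rounded: (255, 174, 103).

(255, 174, 103)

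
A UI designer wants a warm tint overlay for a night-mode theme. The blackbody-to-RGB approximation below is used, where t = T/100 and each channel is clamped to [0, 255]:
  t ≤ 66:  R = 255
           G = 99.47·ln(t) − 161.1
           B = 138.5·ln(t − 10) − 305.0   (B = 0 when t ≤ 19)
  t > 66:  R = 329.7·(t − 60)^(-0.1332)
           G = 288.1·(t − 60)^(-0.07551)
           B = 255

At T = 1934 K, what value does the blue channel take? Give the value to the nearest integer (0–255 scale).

4

t = 1934/100 = 19.34; the t ≤ 66 branch applies.
B = 138.5·ln(19.34 − 10) − 305.0 = 138.5·ln 9.34 − 305.0 = 138.5·2.2343 − 305.0 = 4.451.
Rounded: 4.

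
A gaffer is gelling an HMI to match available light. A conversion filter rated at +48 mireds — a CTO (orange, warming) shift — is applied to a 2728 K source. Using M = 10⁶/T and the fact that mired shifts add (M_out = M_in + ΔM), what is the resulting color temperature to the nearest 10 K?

M_in = 10⁶/2728 = 366.57 mireds.
M_out = 366.57 + (+48) = 414.57 mireds.
T_out = 10⁶/414.57 = 2412.1 K → 2410 K.

2410 K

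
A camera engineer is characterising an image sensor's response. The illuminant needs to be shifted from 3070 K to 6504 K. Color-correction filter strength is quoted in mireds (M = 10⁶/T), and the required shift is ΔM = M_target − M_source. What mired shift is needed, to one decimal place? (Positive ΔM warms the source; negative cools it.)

M_source = 10⁶/3070 = 325.733; M_target = 10⁶/6504 = 153.752.
ΔM = 153.752 − 325.733 = -171.981 → -172.0 mireds, a cooling shift.

-172.0 mireds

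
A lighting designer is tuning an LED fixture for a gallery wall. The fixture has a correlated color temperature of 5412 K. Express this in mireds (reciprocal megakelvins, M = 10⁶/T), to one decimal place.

184.8 mireds

M = 10⁶ / 5412 = 184.775 → 184.8 mireds.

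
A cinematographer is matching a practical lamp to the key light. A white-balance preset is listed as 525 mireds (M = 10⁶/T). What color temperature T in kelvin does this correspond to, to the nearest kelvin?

T = 10⁶ / 525 = 1904.76 K → 1905 K.

1905 K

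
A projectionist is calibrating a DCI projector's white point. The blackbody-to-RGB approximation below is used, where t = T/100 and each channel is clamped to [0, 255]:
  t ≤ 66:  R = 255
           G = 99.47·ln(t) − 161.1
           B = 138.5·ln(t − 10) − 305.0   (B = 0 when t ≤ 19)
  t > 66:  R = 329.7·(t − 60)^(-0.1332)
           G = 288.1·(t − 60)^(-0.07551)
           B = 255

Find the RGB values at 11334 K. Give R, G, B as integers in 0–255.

t = 11334/100 = 113.34; the t > 66 branch applies.
R = 329.7·(113.34 − 60)^(-0.1332) = 329.7·53.34^(-0.1332) = 329.7·0.58878 = 194.122.
G = 288.1·(113.34 − 60)^(-0.07551) = 288.1·53.34^(-0.07551) = 288.1·0.74061 = 213.370.
B = 255 by definition for t > 66.
Rounded: (194, 213, 255).

R=194, G=213, B=255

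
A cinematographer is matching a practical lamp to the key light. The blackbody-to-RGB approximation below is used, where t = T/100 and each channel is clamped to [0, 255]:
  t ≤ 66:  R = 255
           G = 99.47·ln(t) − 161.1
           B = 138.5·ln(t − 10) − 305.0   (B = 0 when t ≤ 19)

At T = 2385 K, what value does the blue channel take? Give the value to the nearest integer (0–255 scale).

t = 2385/100 = 23.85; the t ≤ 66 branch applies.
B = 138.5·ln(23.85 − 10) − 305.0 = 138.5·ln 13.85 − 305.0 = 138.5·2.6283 − 305.0 = 59.018.
Rounded: 59.

59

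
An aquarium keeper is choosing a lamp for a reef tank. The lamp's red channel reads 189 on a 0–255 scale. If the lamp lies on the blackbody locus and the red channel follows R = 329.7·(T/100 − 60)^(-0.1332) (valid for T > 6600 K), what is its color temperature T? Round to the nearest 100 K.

12500 K

(t − 60)^(-0.1332) = 189/329.7 = 0.57325.
t − 60 = 0.57325^(1/-0.1332) = 0.57325^(-7.508) = 65.199, so t = 125.199.
T = 100·t = 12520 K → 12500 K to the nearest 100 K.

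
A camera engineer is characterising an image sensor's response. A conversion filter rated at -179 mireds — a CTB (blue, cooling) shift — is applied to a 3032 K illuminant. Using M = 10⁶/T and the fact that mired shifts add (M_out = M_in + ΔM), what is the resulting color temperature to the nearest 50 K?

M_in = 10⁶/3032 = 329.82 mireds.
M_out = 329.82 + (-179) = 150.82 mireds.
T_out = 10⁶/150.82 = 6630.6 K → 6650 K.

6650 K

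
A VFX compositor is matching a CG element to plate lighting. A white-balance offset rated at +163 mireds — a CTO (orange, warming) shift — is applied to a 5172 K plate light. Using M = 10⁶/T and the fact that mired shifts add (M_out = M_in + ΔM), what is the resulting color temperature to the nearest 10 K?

M_in = 10⁶/5172 = 193.35 mireds.
M_out = 193.35 + (+163) = 356.35 mireds.
T_out = 10⁶/356.35 = 2806.2 K → 2810 K.

2810 K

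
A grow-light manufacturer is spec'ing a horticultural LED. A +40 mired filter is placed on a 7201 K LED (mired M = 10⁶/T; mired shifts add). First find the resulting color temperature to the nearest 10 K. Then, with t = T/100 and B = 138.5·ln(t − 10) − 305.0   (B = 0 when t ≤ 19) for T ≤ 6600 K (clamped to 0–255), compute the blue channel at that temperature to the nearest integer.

M_in = 10⁶/7201 = 138.87; M_out = 138.87 + (+40) = 178.87.
T_out = 10⁶/178.87 = 5590.7 K → 5590 K; t = 55.9.
B = 138.5·ln(55.9 − 10) − 305.0 = 138.5·ln 45.9 − 305.0 = 138.5·3.8265 − 305.0 = 224.965.
Rounded: 225.

225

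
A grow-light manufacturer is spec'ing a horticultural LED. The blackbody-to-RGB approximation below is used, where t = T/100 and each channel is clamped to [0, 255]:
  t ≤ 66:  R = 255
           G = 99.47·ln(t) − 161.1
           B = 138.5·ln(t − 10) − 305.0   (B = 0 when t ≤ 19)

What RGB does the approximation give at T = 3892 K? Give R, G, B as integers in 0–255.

R=255, G=203, B=161

t = 3892/100 = 38.92; the t ≤ 66 branch applies.
R = 255 by definition for t ≤ 66.
G = 99.47·ln 38.92 − 161.1 = 99.47·3.6615 − 161.1 = 203.110.
B = 138.5·ln(38.92 − 10) − 305.0 = 138.5·ln 28.92 − 305.0 = 138.5·3.3645 − 305.0 = 160.988.
Rounded: (255, 203, 161).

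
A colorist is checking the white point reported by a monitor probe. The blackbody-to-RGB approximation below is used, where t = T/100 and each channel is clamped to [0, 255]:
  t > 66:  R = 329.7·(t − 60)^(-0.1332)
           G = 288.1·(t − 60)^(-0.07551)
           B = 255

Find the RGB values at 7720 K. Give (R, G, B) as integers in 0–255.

(226, 232, 255)

t = 7720/100 = 77.2; the t > 66 branch applies.
R = 329.7·(77.2 − 60)^(-0.1332) = 329.7·17.2^(-0.1332) = 329.7·0.68459 = 225.708.
G = 288.1·(77.2 − 60)^(-0.07551) = 288.1·17.2^(-0.07551) = 288.1·0.80669 = 232.407.
B = 255 by definition for t > 66.
Rounded: (226, 232, 255).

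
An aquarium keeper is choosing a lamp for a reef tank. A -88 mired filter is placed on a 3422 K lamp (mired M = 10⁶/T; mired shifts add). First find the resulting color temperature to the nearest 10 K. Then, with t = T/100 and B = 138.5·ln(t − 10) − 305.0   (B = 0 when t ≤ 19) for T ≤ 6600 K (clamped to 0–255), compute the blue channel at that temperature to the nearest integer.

M_in = 10⁶/3422 = 292.23; M_out = 292.23 + (-88) = 204.23.
T_out = 10⁶/204.23 = 4896.5 K → 4900 K; t = 49.
B = 138.5·ln(49 − 10) − 305.0 = 138.5·ln 39 − 305.0 = 138.5·3.6636 − 305.0 = 202.403.
Rounded: 202.

202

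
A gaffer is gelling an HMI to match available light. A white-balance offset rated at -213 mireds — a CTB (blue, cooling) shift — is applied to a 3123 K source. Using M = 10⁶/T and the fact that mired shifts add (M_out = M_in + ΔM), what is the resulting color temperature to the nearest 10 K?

M_in = 10⁶/3123 = 320.20 mireds.
M_out = 320.20 + (-213) = 107.20 mireds.
T_out = 10⁶/107.20 = 9327.9 K → 9330 K.

9330 K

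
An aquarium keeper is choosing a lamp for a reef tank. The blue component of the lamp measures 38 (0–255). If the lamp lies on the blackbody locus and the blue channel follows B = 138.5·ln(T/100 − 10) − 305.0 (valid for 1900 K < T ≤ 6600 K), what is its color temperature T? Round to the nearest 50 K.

ln(t − 10) = (38 + 305.0) / 138.5 = 2.4765.
t − 10 = e^2.4765 = 11.900, so t = 21.900.
T = 100·t = 2190 K → 2200 K to the nearest 50 K.

2200 K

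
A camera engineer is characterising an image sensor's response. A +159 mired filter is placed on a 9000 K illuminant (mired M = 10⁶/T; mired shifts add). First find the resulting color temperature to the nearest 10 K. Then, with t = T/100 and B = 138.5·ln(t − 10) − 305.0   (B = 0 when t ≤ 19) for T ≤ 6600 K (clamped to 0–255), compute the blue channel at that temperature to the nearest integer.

M_in = 10⁶/9000 = 111.11; M_out = 111.11 + (+159) = 270.11.
T_out = 10⁶/270.11 = 3702.2 K → 3700 K; t = 37.
B = 138.5·ln(37 − 10) − 305.0 = 138.5·ln 27 − 305.0 = 138.5·3.2958 − 305.0 = 151.473.
Rounded: 151.

151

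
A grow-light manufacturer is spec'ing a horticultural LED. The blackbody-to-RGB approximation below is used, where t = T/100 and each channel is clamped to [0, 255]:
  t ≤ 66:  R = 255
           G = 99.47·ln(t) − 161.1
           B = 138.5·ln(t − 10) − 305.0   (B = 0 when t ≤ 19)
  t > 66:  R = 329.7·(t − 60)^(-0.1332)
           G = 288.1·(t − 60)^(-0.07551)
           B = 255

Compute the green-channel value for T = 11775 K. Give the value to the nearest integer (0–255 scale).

t = 11775/100 = 117.75; the t > 66 branch applies.
G = 288.1·(117.75 − 60)^(-0.07551) = 288.1·57.75^(-0.07551) = 288.1·0.73618 = 212.094.
Rounded: 212.

212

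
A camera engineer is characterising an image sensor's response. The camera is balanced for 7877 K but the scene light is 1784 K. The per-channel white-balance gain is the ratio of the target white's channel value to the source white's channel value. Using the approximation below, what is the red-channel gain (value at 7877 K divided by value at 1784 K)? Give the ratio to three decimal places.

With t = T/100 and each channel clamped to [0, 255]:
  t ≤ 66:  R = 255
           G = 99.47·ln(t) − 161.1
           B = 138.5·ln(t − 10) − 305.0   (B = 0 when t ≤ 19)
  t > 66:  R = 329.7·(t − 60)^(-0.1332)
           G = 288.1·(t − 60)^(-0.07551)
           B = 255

0.875

At 1784 K (t = 17.84):
  R = 255 by definition for t ≤ 66.
At 7877 K (t = 78.77):
  R = 329.7·(78.77 − 60)^(-0.1332) = 329.7·18.77^(-0.1332) = 329.7·0.67667 = 223.097.
Gain = 223.097 / 255.000 = 0.8749 → 0.875.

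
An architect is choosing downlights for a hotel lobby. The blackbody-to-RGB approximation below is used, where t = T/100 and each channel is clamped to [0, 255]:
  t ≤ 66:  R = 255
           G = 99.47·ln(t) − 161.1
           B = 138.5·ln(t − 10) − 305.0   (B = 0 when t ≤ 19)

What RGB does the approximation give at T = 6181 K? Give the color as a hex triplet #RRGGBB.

t = 6181/100 = 61.81; the t ≤ 66 branch applies.
R = 255 by definition for t ≤ 66.
G = 99.47·ln 61.81 − 161.1 = 99.47·4.1241 − 161.1 = 249.121.
B = 138.5·ln(61.81 − 10) − 305.0 = 138.5·ln 51.81 − 305.0 = 138.5·3.9476 − 305.0 = 241.740.
Rounded: (255, 249, 242).
In hex: #FFF9F2.

#FFF9F2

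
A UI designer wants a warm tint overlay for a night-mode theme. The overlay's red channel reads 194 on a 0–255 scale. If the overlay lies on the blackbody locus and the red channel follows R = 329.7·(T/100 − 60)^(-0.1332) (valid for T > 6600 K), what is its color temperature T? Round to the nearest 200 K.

(t − 60)^(-0.1332) = 194/329.7 = 0.58841.
t − 60 = 0.58841^(1/-0.1332) = 0.58841^(-7.508) = 53.593, so t = 113.593.
T = 100·t = 11359 K → 11400 K to the nearest 200 K.

11400 K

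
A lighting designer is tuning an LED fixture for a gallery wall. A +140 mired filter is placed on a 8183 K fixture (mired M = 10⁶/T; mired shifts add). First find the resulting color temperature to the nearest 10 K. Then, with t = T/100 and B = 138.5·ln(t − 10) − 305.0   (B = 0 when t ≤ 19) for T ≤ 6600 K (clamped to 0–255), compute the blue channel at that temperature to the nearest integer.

157

M_in = 10⁶/8183 = 122.20; M_out = 122.20 + (+140) = 262.20.
T_out = 10⁶/262.20 = 3813.8 K → 3810 K; t = 38.1.
B = 138.5·ln(38.1 − 10) − 305.0 = 138.5·ln 28.1 − 305.0 = 138.5·3.3358 − 305.0 = 157.004.
Rounded: 157.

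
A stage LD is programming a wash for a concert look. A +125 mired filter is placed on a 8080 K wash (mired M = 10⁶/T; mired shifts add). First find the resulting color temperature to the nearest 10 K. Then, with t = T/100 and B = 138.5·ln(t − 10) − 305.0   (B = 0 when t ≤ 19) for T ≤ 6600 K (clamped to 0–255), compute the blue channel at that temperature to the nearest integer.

M_in = 10⁶/8080 = 123.76; M_out = 123.76 + (+125) = 248.76.
T_out = 10⁶/248.76 = 4019.9 K → 4020 K; t = 40.2.
B = 138.5·ln(40.2 − 10) − 305.0 = 138.5·ln 30.2 − 305.0 = 138.5·3.4078 − 305.0 = 166.986.
Rounded: 167.

167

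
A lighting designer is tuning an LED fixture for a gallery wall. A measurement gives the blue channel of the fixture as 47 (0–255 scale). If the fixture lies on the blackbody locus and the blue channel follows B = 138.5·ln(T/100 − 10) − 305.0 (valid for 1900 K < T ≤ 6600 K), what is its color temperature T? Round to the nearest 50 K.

2250 K

ln(t − 10) = (47 + 305.0) / 138.5 = 2.5415.
t − 10 = e^2.5415 = 12.699, so t = 22.699.
T = 100·t = 2270 K → 2250 K to the nearest 50 K.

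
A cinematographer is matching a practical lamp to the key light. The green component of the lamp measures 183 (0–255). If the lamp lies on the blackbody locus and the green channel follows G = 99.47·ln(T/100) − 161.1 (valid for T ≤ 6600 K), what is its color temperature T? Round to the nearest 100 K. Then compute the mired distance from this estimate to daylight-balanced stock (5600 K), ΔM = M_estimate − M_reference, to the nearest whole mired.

+134 mireds

ln t = (183 + 161.1) / 99.47 = 3.4593.
t = e^3.4593 = 31.796.
T = 100·t = 3180 K → 3200 K to the nearest 100 K.
M_estimate = 10⁶/3200 = 312.50; M_reference = 10⁶/5600 = 178.57.
ΔM = 312.50 − 178.57 = 133.93 → +134 mireds.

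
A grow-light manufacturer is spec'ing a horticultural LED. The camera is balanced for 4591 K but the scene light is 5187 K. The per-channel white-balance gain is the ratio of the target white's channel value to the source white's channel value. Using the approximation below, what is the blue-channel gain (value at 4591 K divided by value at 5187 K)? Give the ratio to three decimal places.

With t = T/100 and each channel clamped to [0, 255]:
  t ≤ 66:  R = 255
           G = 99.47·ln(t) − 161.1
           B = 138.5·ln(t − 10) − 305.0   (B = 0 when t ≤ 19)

At 5187 K (t = 51.87):
  B = 138.5·ln(51.87 − 10) − 305.0 = 138.5·ln 41.87 − 305.0 = 138.5·3.7346 − 305.0 = 212.238.
At 4591 K (t = 45.91):
  B = 138.5·ln(45.91 − 10) − 305.0 = 138.5·ln 35.91 − 305.0 = 138.5·3.5810 − 305.0 = 190.971.
Gain = 190.971 / 212.238 = 0.8998 → 0.900.

0.900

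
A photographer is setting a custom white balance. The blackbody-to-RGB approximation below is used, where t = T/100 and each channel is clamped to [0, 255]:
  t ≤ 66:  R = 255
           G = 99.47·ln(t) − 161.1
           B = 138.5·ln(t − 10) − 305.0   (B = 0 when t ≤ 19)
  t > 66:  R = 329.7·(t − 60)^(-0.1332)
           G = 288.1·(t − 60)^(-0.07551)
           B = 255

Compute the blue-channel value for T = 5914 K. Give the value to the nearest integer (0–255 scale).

234

t = 5914/100 = 59.14; the t ≤ 66 branch applies.
B = 138.5·ln(59.14 − 10) − 305.0 = 138.5·ln 49.14 − 305.0 = 138.5·3.8947 − 305.0 = 234.412.
Rounded: 234.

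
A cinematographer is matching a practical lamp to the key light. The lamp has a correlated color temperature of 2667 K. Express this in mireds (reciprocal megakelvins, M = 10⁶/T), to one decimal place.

M = 10⁶ / 2667 = 374.953 → 375.0 mireds.

375.0 mireds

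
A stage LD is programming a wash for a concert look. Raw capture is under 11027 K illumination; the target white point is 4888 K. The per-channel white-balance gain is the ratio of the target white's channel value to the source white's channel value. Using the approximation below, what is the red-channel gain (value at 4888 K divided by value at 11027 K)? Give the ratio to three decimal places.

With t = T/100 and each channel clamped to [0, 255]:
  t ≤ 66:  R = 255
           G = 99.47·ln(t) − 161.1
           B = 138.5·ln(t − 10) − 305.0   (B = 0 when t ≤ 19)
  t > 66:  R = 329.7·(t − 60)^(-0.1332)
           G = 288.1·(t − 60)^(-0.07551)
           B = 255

1.303

At 11027 K (t = 110.27):
  R = 329.7·(110.27 − 60)^(-0.1332) = 329.7·50.27^(-0.1332) = 329.7·0.59345 = 195.661.
At 4888 K (t = 48.88):
  R = 255 by definition for t ≤ 66.
Gain = 255.000 / 195.661 = 1.3033 → 1.303.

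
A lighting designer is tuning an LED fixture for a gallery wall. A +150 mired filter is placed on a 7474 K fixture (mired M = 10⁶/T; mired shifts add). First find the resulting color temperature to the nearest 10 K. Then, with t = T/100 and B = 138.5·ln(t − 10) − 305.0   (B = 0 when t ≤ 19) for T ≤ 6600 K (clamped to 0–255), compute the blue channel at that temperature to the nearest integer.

M_in = 10⁶/7474 = 133.80; M_out = 133.80 + (+150) = 283.80.
T_out = 10⁶/283.80 = 3523.6 K → 3520 K; t = 35.2.
B = 138.5·ln(35.2 − 10) − 305.0 = 138.5·ln 25.2 − 305.0 = 138.5·3.2268 − 305.0 = 141.918.
Rounded: 142.

142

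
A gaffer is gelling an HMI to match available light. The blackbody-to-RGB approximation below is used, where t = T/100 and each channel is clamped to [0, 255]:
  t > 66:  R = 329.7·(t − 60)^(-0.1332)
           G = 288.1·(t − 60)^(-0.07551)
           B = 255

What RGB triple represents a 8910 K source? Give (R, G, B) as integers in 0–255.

t = 8910/100 = 89.1; the t > 66 branch applies.
R = 329.7·(89.1 − 60)^(-0.1332) = 329.7·29.1^(-0.1332) = 329.7·0.63828 = 210.440.
G = 288.1·(89.1 − 60)^(-0.07551) = 288.1·29.1^(-0.07551) = 288.1·0.77529 = 223.360.
B = 255 by definition for t > 66.
Rounded: (210, 223, 255).

(210, 223, 255)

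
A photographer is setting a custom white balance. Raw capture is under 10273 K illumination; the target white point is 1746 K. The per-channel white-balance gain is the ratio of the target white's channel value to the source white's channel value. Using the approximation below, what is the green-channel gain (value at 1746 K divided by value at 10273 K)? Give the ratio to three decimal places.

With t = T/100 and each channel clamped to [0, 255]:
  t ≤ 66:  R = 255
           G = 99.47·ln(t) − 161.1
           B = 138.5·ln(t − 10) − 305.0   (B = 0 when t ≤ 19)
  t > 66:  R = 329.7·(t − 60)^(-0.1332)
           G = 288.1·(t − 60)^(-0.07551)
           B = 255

At 10273 K (t = 102.73):
  G = 288.1·(102.73 − 60)^(-0.07551) = 288.1·42.73^(-0.07551) = 288.1·0.75312 = 216.973.
At 1746 K (t = 17.46):
  G = 99.47·ln 17.46 − 161.1 = 99.47·2.8599 − 161.1 = 123.376.
Gain = 123.376 / 216.973 = 0.5686 → 0.569.

0.569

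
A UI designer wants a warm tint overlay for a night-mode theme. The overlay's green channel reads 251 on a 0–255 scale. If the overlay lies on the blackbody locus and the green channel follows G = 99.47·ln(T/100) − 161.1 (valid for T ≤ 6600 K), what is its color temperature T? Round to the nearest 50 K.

ln t = (251 + 161.1) / 99.47 = 4.1430.
t = e^4.1430 = 62.989.
T = 100·t = 6299 K → 6300 K to the nearest 50 K.

6300 K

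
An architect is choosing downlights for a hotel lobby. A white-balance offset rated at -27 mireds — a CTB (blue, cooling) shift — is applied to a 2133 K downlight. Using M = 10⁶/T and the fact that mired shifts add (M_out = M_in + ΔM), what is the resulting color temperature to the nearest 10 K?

2260 K

M_in = 10⁶/2133 = 468.82 mireds.
M_out = 468.82 + (-27) = 441.82 mireds.
T_out = 10⁶/441.82 = 2263.3 K → 2260 K.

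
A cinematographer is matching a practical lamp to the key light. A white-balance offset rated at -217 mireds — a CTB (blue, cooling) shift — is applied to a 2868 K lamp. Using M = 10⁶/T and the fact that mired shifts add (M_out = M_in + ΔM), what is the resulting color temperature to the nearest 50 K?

7600 K

M_in = 10⁶/2868 = 348.68 mireds.
M_out = 348.68 + (-217) = 131.68 mireds.
T_out = 10⁶/131.68 = 7594.5 K → 7600 K.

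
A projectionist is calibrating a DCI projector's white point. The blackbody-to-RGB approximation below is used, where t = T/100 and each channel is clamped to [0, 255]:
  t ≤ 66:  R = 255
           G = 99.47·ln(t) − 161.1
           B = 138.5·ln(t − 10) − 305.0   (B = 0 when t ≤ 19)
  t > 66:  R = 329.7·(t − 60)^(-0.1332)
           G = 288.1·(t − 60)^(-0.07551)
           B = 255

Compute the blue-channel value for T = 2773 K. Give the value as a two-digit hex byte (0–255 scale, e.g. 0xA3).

0x5D

t = 2773/100 = 27.73; the t ≤ 66 branch applies.
B = 138.5·ln(27.73 − 10) − 305.0 = 138.5·ln 17.73 − 305.0 = 138.5·2.8753 − 305.0 = 93.223.
Rounded: 93; in hex, 0x5D.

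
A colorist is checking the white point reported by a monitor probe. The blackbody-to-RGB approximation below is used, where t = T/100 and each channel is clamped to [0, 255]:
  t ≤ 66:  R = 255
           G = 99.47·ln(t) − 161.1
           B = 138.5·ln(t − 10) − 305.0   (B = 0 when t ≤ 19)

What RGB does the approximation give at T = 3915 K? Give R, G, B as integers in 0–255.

R=255, G=204, B=162

t = 3915/100 = 39.15; the t ≤ 66 branch applies.
R = 255 by definition for t ≤ 66.
G = 99.47·ln 39.15 − 161.1 = 99.47·3.6674 − 161.1 = 203.696.
B = 138.5·ln(39.15 − 10) − 305.0 = 138.5·ln 29.15 − 305.0 = 138.5·3.3725 − 305.0 = 162.085.
Rounded: (255, 204, 162).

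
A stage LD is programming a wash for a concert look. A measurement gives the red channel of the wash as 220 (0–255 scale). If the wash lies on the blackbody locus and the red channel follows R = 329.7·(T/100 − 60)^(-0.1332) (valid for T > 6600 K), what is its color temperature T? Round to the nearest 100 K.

(t − 60)^(-0.1332) = 220/329.7 = 0.66727.
t − 60 = 0.66727^(1/-0.1332) = 0.66727^(-7.508) = 20.847, so t = 80.847.
T = 100·t = 8085 K → 8100 K to the nearest 100 K.

8100 K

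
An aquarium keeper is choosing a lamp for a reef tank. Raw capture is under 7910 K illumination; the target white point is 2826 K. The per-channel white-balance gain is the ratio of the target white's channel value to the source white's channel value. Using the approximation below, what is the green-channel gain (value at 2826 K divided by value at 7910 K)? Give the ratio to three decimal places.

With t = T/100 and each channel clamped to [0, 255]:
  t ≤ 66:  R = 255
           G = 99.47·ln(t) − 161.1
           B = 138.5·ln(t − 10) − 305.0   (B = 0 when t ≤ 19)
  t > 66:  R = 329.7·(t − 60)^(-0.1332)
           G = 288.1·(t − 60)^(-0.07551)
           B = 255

At 7910 K (t = 79.1):
  G = 288.1·(79.1 − 60)^(-0.07551) = 288.1·19.1^(-0.07551) = 288.1·0.80033 = 230.575.
At 2826 K (t = 28.26):
  G = 99.47·ln 28.26 − 161.1 = 99.47·3.3414 − 161.1 = 171.274.
Gain = 171.274 / 230.575 = 0.7428 → 0.743.

0.743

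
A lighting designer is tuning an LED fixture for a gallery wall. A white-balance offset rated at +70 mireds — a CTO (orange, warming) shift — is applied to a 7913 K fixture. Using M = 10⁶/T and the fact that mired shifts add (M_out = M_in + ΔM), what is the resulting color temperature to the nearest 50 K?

M_in = 10⁶/7913 = 126.37 mireds.
M_out = 126.37 + (+70) = 196.37 mireds.
T_out = 10⁶/196.37 = 5092.3 K → 5100 K.

5100 K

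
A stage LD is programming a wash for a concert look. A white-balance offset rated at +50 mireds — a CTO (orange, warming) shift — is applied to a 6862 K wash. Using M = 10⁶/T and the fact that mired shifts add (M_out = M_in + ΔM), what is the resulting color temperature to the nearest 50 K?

M_in = 10⁶/6862 = 145.73 mireds.
M_out = 145.73 + (+50) = 195.73 mireds.
T_out = 10⁶/195.73 = 5109.1 K → 5100 K.

5100 K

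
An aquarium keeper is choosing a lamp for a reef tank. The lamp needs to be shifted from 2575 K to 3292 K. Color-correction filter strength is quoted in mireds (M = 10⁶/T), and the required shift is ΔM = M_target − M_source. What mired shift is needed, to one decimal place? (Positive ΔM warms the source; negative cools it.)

-84.6 mireds

M_source = 10⁶/2575 = 388.350; M_target = 10⁶/3292 = 303.767.
ΔM = 303.767 − 388.350 = -84.583 → -84.6 mireds, a cooling shift.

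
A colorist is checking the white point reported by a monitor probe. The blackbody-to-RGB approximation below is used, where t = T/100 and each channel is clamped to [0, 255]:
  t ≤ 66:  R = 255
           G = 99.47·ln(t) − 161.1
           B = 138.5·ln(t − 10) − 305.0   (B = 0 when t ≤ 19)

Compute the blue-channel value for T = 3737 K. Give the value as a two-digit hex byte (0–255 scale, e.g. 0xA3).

t = 3737/100 = 37.37; the t ≤ 66 branch applies.
B = 138.5·ln(37.37 − 10) − 305.0 = 138.5·ln 27.37 − 305.0 = 138.5·3.3094 − 305.0 = 153.358.
Rounded: 153; in hex, 0x99.

0x99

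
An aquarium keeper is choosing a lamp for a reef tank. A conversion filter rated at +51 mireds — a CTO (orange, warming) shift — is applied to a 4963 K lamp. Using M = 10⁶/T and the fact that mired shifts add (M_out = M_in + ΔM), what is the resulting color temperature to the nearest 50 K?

3950 K

M_in = 10⁶/4963 = 201.49 mireds.
M_out = 201.49 + (+51) = 252.49 mireds.
T_out = 10⁶/252.49 = 3960.5 K → 3950 K.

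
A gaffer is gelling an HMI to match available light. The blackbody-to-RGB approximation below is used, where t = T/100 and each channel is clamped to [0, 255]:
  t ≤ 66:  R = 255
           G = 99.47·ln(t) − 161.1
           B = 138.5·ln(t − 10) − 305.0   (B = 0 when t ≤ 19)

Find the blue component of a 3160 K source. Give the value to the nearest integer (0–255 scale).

121

t = 3160/100 = 31.6; the t ≤ 66 branch applies.
B = 138.5·ln(31.6 − 10) − 305.0 = 138.5·ln 21.6 − 305.0 = 138.5·3.0727 − 305.0 = 120.568.
Rounded: 121.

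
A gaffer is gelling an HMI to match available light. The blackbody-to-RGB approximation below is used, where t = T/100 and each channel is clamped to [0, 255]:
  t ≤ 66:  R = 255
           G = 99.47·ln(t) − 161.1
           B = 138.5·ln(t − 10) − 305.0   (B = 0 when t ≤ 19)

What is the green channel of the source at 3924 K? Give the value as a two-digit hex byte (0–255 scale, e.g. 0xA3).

0xCC

t = 3924/100 = 39.24; the t ≤ 66 branch applies.
G = 99.47·ln 39.24 − 161.1 = 99.47·3.6697 − 161.1 = 203.925.
Rounded: 204; in hex, 0xCC.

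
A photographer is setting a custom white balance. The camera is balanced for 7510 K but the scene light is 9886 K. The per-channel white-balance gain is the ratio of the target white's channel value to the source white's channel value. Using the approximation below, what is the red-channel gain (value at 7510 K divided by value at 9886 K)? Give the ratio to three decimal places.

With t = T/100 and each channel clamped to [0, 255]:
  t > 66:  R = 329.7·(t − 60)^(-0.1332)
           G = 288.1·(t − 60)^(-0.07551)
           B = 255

1.134

At 9886 K (t = 98.86):
  R = 329.7·(98.86 − 60)^(-0.1332) = 329.7·38.86^(-0.1332) = 329.7·0.61416 = 202.487.
At 7510 K (t = 75.1):
  R = 329.7·(75.1 − 60)^(-0.1332) = 329.7·15.1^(-0.1332) = 329.7·0.69656 = 229.657.
Gain = 229.657 / 202.487 = 1.1342 → 1.134.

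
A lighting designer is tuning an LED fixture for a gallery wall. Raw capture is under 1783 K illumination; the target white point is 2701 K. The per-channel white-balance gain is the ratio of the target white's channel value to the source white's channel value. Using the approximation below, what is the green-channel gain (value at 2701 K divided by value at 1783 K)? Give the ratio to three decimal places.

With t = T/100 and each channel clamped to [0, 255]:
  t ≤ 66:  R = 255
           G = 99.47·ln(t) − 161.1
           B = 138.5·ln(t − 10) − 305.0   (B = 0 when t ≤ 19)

At 1783 K (t = 17.83):
  G = 99.47·ln 17.83 − 161.1 = 99.47·2.8809 − 161.1 = 125.461.
At 2701 K (t = 27.01):
  G = 99.47·ln 27.01 − 161.1 = 99.47·3.2962 − 161.1 = 166.774.
Gain = 166.774 / 125.461 = 1.3293 → 1.329.

1.329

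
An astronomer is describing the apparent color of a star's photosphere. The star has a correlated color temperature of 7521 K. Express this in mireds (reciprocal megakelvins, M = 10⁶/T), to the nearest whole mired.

133 mireds

M = 10⁶ / 7521 = 132.961 → 133 mireds.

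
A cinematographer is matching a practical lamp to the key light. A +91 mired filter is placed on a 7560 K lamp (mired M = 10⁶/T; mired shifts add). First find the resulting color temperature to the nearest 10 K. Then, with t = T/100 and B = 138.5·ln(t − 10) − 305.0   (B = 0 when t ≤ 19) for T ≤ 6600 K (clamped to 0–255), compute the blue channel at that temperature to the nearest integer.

187

M_in = 10⁶/7560 = 132.28; M_out = 132.28 + (+91) = 223.28.
T_out = 10⁶/223.28 = 4478.8 K → 4480 K; t = 44.8.
B = 138.5·ln(44.8 − 10) − 305.0 = 138.5·ln 34.8 − 305.0 = 138.5·3.5496 − 305.0 = 186.622.
Rounded: 187.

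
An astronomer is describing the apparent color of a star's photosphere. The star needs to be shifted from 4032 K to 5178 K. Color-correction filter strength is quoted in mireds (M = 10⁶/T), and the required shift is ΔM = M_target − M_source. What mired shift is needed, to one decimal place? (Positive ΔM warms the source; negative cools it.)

M_source = 10⁶/4032 = 248.016; M_target = 10⁶/5178 = 193.125.
ΔM = 193.125 − 248.016 = -54.891 → -54.9 mireds, a cooling shift.

-54.9 mireds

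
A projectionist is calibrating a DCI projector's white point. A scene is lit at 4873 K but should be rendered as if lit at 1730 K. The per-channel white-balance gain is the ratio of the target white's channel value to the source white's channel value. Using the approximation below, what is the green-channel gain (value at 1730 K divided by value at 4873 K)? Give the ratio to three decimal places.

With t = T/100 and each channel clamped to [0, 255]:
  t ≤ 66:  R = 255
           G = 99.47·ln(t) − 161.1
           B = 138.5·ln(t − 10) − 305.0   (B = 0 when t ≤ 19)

0.543

At 4873 K (t = 48.73):
  G = 99.47·ln 48.73 − 161.1 = 99.47·3.8863 − 161.1 = 225.470.
At 1730 K (t = 17.3):
  G = 99.47·ln 17.3 − 161.1 = 99.47·2.8507 − 161.1 = 122.460.
Gain = 122.460 / 225.470 = 0.5431 → 0.543.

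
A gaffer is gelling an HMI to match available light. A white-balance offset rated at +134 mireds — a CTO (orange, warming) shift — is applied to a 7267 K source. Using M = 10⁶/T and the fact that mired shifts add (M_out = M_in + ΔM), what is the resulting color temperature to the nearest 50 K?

3700 K

M_in = 10⁶/7267 = 137.61 mireds.
M_out = 137.61 + (+134) = 271.61 mireds.
T_out = 10⁶/271.61 = 3681.8 K → 3700 K.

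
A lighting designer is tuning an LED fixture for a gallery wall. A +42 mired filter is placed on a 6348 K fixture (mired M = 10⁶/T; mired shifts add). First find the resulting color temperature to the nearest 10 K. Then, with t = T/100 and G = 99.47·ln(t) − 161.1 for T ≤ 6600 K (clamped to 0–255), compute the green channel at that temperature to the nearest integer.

M_in = 10⁶/6348 = 157.53; M_out = 157.53 + (+42) = 199.53.
T_out = 10⁶/199.53 = 5011.8 K → 5010 K; t = 50.1.
G = 99.47·ln 50.1 − 161.1 = 99.47·3.9140 − 161.1 = 228.228.
Rounded: 228.

228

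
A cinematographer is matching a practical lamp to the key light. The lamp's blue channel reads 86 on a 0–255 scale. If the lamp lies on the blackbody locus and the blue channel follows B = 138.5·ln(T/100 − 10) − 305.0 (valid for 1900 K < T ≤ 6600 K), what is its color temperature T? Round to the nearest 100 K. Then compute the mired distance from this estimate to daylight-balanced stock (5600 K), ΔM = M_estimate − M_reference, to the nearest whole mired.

ln(t − 10) = (86 + 305.0) / 138.5 = 2.8231.
t − 10 = e^2.8231 = 16.829, so t = 26.829.
T = 100·t = 2683 K → 2700 K to the nearest 100 K.
M_estimate = 10⁶/2700 = 370.37; M_reference = 10⁶/5600 = 178.57.
ΔM = 370.37 − 178.57 = 191.80 → +192 mireds.

+192 mireds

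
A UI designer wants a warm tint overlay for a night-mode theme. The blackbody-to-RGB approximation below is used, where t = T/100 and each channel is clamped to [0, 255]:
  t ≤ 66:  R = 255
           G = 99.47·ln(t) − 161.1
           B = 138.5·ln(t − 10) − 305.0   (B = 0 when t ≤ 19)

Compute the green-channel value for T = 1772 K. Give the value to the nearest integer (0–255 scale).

125

t = 1772/100 = 17.72; the t ≤ 66 branch applies.
G = 99.47·ln 17.72 − 161.1 = 99.47·2.8747 − 161.1 = 124.846.
Rounded: 125.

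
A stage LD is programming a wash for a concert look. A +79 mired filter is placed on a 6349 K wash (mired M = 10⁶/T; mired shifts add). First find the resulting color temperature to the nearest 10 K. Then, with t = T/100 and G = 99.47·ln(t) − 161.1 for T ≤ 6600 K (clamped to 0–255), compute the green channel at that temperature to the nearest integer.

M_in = 10⁶/6349 = 157.51; M_out = 157.51 + (+79) = 236.51.
T_out = 10⁶/236.51 = 4228.2 K → 4230 K; t = 42.3.
G = 99.47·ln 42.3 − 161.1 = 99.47·3.7448 − 161.1 = 211.394.
Rounded: 211.

211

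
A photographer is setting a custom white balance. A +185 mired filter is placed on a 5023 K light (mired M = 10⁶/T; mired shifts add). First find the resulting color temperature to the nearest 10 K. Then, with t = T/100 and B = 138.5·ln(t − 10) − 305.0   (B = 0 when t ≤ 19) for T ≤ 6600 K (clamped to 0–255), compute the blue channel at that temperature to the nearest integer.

M_in = 10⁶/5023 = 199.08; M_out = 199.08 + (+185) = 384.08.
T_out = 10⁶/384.08 = 2603.6 K → 2600 K; t = 26.
B = 138.5·ln(26 − 10) − 305.0 = 138.5·ln 16 − 305.0 = 138.5·2.7726 − 305.0 = 79.004.
Rounded: 79.

79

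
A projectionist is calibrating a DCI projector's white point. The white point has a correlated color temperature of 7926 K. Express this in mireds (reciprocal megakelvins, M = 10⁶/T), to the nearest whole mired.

126 mireds

M = 10⁶ / 7926 = 126.167 → 126 mireds.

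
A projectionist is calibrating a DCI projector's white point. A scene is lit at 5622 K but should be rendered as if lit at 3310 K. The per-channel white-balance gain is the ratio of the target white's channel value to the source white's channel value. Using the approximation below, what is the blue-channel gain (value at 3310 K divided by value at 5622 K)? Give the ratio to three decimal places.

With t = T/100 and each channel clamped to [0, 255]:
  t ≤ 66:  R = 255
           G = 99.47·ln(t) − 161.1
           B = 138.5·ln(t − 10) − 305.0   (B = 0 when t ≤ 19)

At 5622 K (t = 56.22):
  B = 138.5·ln(56.22 − 10) − 305.0 = 138.5·ln 46.22 − 305.0 = 138.5·3.8334 − 305.0 = 225.928.
At 3310 K (t = 33.1):
  B = 138.5·ln(33.1 − 10) − 305.0 = 138.5·ln 23.1 − 305.0 = 138.5·3.1398 − 305.0 = 129.867.
Gain = 129.867 / 225.928 = 0.5748 → 0.575.

0.575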